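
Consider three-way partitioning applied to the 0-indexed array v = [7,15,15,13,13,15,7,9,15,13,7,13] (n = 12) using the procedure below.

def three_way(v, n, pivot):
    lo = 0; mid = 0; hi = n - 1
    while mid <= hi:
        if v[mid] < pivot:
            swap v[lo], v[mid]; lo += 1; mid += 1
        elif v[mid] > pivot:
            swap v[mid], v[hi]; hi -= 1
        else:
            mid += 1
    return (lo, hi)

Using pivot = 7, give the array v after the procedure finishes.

[7,7,7,13,15,13,9,15,13,15,13,15]

lo=0 mid=0 hi=11
7=7: mid=1
15>7: swap(1,11), hi=10 ⇒ [7,13,15,13,13,15,7,9,15,13,7,15]
13>7: swap(1,10), hi=9 ⇒ [7,7,15,13,13,15,7,9,15,13,13,15]
7=7: mid=2
15>7: swap(2,9), hi=8 ⇒ [7,7,13,13,13,15,7,9,15,15,13,15]
13>7: swap(2,8), hi=7 ⇒ [7,7,15,13,13,15,7,9,13,15,13,15]
15>7: swap(2,7), hi=6 ⇒ [7,7,9,13,13,15,7,15,13,15,13,15]
9>7: swap(2,6), hi=5 ⇒ [7,7,7,13,13,15,9,15,13,15,13,15]
7=7: mid=3
13>7: swap(3,5), hi=4 ⇒ [7,7,7,15,13,13,9,15,13,15,13,15]
15>7: swap(3,4), hi=3 ⇒ [7,7,7,13,15,13,9,15,13,15,13,15]
13>7: swap(3,3), hi=2 ⇒ [7,7,7,13,15,13,9,15,13,15,13,15]
done. lo=0 hi=2; v=[7,7,7,13,15,13,9,15,13,15,13,15]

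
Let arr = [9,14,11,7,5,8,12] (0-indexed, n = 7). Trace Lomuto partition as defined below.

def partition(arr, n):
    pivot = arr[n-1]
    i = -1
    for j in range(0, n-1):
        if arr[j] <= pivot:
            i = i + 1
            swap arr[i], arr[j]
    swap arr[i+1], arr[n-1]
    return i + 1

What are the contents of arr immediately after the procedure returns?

[9,11,7,5,8,12,14]

pivot=12, i=-1
j=0: 9≤12, i=0, swap(0,0) ⇒ [9,14,11,7,5,8,12]
j=1: 14>12, skip
j=2: 11≤12, i=1, swap(1,2) ⇒ [9,11,14,7,5,8,12]
j=3: 7≤12, i=2, swap(2,3) ⇒ [9,11,7,14,5,8,12]
j=4: 5≤12, i=3, swap(3,4) ⇒ [9,11,7,5,14,8,12]
j=5: 8≤12, i=4, swap(4,5) ⇒ [9,11,7,5,8,14,12]
swap(5,6) ⇒ [9,11,7,5,8,12,14]; return 5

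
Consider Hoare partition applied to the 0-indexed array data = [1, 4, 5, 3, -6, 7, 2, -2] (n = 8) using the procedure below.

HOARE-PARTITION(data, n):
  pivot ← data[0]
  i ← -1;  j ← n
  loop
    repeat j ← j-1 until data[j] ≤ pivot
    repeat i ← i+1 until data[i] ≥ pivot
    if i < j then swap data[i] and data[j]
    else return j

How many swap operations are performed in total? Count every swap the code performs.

2

pivot=1
j stops at 7 (-2), i stops at 0 (1); swap ⇒ [-2, 4, 5, 3, -6, 7, 2, 1]
j stops at 4 (-6), i stops at 1 (4); swap ⇒ [-2, -6, 5, 3, 4, 7, 2, 1]
j stops at 1, i stops at 2; i≥j ⇒ return 1. data=[-2, -6, 5, 3, 4, 7, 2, 1]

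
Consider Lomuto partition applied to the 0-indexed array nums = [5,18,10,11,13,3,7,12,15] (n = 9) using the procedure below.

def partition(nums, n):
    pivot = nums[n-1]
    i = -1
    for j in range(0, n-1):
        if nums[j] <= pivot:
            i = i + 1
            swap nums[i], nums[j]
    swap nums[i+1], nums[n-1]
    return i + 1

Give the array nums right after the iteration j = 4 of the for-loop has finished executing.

pivot=15, i=-1
j=0: 5≤15, i=0, swap(0,0) ⇒ [5,18,10,11,13,3,7,12,15]
j=1: 18>15, skip
j=2: 10≤15, i=1, swap(1,2) ⇒ [5,10,18,11,13,3,7,12,15]
j=3: 11≤15, i=2, swap(2,3) ⇒ [5,10,11,18,13,3,7,12,15]
j=4: 13≤15, i=3, swap(3,4) ⇒ [5,10,11,13,18,3,7,12,15]
(after j=4) nums = [5,10,11,13,18,3,7,12,15]

[5,10,11,13,18,3,7,12,15]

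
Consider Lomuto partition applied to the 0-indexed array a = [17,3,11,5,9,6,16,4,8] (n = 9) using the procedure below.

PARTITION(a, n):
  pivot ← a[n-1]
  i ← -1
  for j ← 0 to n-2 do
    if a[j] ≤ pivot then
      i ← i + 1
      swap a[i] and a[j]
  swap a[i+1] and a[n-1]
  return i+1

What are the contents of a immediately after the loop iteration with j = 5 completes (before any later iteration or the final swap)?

pivot=8, i=-1
j=0: 17>8, skip
j=1: 3≤8, i=0, swap(0,1) ⇒ [3,17,11,5,9,6,16,4,8]
j=2: 11>8, skip
j=3: 5≤8, i=1, swap(1,3) ⇒ [3,5,11,17,9,6,16,4,8]
j=4: 9>8, skip
j=5: 6≤8, i=2, swap(2,5) ⇒ [3,5,6,17,9,11,16,4,8]
(after j=5) a = [3,5,6,17,9,11,16,4,8]

[3,5,6,17,9,11,16,4,8]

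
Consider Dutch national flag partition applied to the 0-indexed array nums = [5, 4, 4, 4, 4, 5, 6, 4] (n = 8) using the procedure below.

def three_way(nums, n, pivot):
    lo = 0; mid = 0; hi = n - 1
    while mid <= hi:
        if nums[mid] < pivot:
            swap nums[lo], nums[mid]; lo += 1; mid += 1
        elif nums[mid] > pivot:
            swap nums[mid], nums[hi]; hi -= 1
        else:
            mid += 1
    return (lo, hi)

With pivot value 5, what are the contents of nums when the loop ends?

lo=0 mid=0 hi=7
5=5: mid=1
4<5: swap(0,1), lo=1 mid=2 ⇒ [4, 5, 4, 4, 4, 5, 6, 4]
4<5: swap(1,2), lo=2 mid=3 ⇒ [4, 4, 5, 4, 4, 5, 6, 4]
4<5: swap(2,3), lo=3 mid=4 ⇒ [4, 4, 4, 5, 4, 5, 6, 4]
4<5: swap(3,4), lo=4 mid=5 ⇒ [4, 4, 4, 4, 5, 5, 6, 4]
5=5: mid=6
6>5: swap(6,7), hi=6 ⇒ [4, 4, 4, 4, 5, 5, 4, 6]
4<5: swap(4,6), lo=5 mid=7 ⇒ [4, 4, 4, 4, 4, 5, 5, 6]
done. lo=5 hi=6; nums=[4, 4, 4, 4, 4, 5, 5, 6]

[4, 4, 4, 4, 4, 5, 5, 6]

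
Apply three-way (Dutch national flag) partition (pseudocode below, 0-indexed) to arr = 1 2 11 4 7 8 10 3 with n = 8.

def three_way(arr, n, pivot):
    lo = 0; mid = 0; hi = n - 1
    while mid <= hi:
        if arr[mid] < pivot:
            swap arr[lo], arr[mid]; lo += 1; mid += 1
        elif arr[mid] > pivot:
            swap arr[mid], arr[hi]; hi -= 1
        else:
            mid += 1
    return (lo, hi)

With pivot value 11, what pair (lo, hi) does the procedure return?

(7, 7)

lo=0 mid=0 hi=7
1<11: swap(0,0), lo=1 mid=1 ⇒ 1 2 11 4 7 8 10 3
2<11: swap(1,1), lo=2 mid=2 ⇒ 1 2 11 4 7 8 10 3
11=11: mid=3
4<11: swap(2,3), lo=3 mid=4 ⇒ 1 2 4 11 7 8 10 3
7<11: swap(3,4), lo=4 mid=5 ⇒ 1 2 4 7 11 8 10 3
8<11: swap(4,5), lo=5 mid=6 ⇒ 1 2 4 7 8 11 10 3
10<11: swap(5,6), lo=6 mid=7 ⇒ 1 2 4 7 8 10 11 3
3<11: swap(6,7), lo=7 mid=8 ⇒ 1 2 4 7 8 10 3 11
done. lo=7 hi=7; arr=1 2 4 7 8 10 3 11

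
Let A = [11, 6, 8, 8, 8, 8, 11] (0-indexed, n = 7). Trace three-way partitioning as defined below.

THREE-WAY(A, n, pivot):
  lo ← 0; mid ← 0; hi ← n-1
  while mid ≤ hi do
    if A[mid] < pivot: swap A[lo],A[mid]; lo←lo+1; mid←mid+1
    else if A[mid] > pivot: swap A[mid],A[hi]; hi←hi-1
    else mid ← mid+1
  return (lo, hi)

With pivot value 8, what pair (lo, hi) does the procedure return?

(1, 4)

pivot = 8; lo=0, mid=0, hi=6
A[mid]=11>8: swap A[0],A[6]; hi=5 → [11, 6, 8, 8, 8, 8, 11]
A[mid]=11>8: swap A[0],A[5]; hi=4 → [8, 6, 8, 8, 8, 11, 11]
A[mid]=8=8: mid=1
A[mid]=6<8: swap A[0],A[1]; lo=1,mid=2 → [6, 8, 8, 8, 8, 11, 11]
A[mid]=8=8: mid=3
A[mid]=8=8: mid=4
A[mid]=8=8: mid=5
end: lo=1, hi=4; A = [6, 8, 8, 8, 8, 11, 11]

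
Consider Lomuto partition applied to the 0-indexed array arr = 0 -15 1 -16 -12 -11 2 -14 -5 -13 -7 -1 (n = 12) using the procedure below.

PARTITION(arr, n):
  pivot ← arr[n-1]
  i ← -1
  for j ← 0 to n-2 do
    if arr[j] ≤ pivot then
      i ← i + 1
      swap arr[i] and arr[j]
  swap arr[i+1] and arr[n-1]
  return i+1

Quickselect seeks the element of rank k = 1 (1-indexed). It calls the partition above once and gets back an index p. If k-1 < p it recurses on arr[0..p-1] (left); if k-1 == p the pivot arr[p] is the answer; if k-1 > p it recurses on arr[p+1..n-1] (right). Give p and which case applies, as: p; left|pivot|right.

pivot=-1, i=-1
j=0: 0>-1, skip
j=1: -15≤-1, i=0, swap(0,1) ⇒ -15 0 1 -16 -12 -11 2 -14 -5 -13 -7 -1
j=2: 1>-1, skip
j=3: -16≤-1, i=1, swap(1,3) ⇒ -15 -16 1 0 -12 -11 2 -14 -5 -13 -7 -1
j=4: -12≤-1, i=2, swap(2,4) ⇒ -15 -16 -12 0 1 -11 2 -14 -5 -13 -7 -1
j=5: -11≤-1, i=3, swap(3,5) ⇒ -15 -16 -12 -11 1 0 2 -14 -5 -13 -7 -1
j=6: 2>-1, skip
j=7: -14≤-1, i=4, swap(4,7) ⇒ -15 -16 -12 -11 -14 0 2 1 -5 -13 -7 -1
j=8: -5≤-1, i=5, swap(5,8) ⇒ -15 -16 -12 -11 -14 -5 2 1 0 -13 -7 -1
j=9: -13≤-1, i=6, swap(6,9) ⇒ -15 -16 -12 -11 -14 -5 -13 1 0 2 -7 -1
j=10: -7≤-1, i=7, swap(7,10) ⇒ -15 -16 -12 -11 -14 -5 -13 -7 0 2 1 -1
swap(8,11) ⇒ -15 -16 -12 -11 -14 -5 -13 -7 -1 2 1 0; return 8
p = 8; k-1 = 0 < 8 ⇒ left

8; left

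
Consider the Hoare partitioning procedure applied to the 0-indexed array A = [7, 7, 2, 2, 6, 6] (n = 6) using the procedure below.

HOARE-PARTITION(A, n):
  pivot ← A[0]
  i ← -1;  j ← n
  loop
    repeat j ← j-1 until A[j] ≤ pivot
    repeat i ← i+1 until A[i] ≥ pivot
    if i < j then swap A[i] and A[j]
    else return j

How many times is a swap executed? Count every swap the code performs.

pivot = A[0] = 7; i = -1, j = 6
j→5 (A[5]=6≤7), i→0 (A[0]=7≥7); i<j, swap → [6, 7, 2, 2, 6, 7]
j→4 (A[4]=6≤7), i→1 (A[1]=7≥7); i<j, swap → [6, 6, 2, 2, 7, 7]
j→3, i→4; i≥j, return j=3. A = [6, 6, 2, 2, 7, 7]

2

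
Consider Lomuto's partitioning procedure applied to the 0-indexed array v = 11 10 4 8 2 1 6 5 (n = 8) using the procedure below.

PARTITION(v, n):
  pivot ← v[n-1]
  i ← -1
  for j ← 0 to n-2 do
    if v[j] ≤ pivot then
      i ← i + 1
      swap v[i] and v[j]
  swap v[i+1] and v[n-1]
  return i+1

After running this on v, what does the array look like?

4 2 1 5 10 11 6 8

pivot=5, i=-1
j=0: 11>5, skip
j=1: 10>5, skip
j=2: 4≤5, i=0, swap(0,2) ⇒ 4 10 11 8 2 1 6 5
j=3: 8>5, skip
j=4: 2≤5, i=1, swap(1,4) ⇒ 4 2 11 8 10 1 6 5
j=5: 1≤5, i=2, swap(2,5) ⇒ 4 2 1 8 10 11 6 5
j=6: 6>5, skip
swap(3,7) ⇒ 4 2 1 5 10 11 6 8; return 3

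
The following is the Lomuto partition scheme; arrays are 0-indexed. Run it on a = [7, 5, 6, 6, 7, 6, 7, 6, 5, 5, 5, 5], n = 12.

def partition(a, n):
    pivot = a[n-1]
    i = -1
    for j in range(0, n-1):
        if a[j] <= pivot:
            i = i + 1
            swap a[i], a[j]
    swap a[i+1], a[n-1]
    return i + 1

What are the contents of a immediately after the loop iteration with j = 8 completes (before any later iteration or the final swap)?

pivot=5, i=-1
j=0: 7>5, skip
j=1: 5≤5, i=0, swap(0,1) ⇒ [5, 7, 6, 6, 7, 6, 7, 6, 5, 5, 5, 5]
j=2: 6>5, skip
j=3: 6>5, skip
j=4: 7>5, skip
j=5: 6>5, skip
j=6: 7>5, skip
j=7: 6>5, skip
j=8: 5≤5, i=1, swap(1,8) ⇒ [5, 5, 6, 6, 7, 6, 7, 6, 7, 5, 5, 5]
(after j=8) a = [5, 5, 6, 6, 7, 6, 7, 6, 7, 5, 5, 5]

[5, 5, 6, 6, 7, 6, 7, 6, 7, 5, 5, 5]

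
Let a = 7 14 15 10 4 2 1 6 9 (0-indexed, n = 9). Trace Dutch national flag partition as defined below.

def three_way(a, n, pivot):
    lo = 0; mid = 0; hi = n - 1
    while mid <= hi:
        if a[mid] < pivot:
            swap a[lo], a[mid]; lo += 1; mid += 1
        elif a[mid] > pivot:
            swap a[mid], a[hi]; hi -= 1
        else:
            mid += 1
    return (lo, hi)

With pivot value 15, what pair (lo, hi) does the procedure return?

(8, 8)

lo=0 mid=0 hi=8
7<15: swap(0,0), lo=1 mid=1 ⇒ 7 14 15 10 4 2 1 6 9
14<15: swap(1,1), lo=2 mid=2 ⇒ 7 14 15 10 4 2 1 6 9
15=15: mid=3
10<15: swap(2,3), lo=3 mid=4 ⇒ 7 14 10 15 4 2 1 6 9
4<15: swap(3,4), lo=4 mid=5 ⇒ 7 14 10 4 15 2 1 6 9
2<15: swap(4,5), lo=5 mid=6 ⇒ 7 14 10 4 2 15 1 6 9
1<15: swap(5,6), lo=6 mid=7 ⇒ 7 14 10 4 2 1 15 6 9
6<15: swap(6,7), lo=7 mid=8 ⇒ 7 14 10 4 2 1 6 15 9
9<15: swap(7,8), lo=8 mid=9 ⇒ 7 14 10 4 2 1 6 9 15
done. lo=8 hi=8; a=7 14 10 4 2 1 6 9 15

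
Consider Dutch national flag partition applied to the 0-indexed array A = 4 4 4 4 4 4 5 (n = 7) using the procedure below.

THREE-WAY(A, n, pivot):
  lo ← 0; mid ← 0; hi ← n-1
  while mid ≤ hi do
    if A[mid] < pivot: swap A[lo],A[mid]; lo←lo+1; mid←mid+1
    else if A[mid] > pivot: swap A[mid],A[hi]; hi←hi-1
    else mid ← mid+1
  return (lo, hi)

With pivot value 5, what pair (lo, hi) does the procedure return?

(6, 6)

pivot = 5; lo=0, mid=0, hi=6
A[mid]=4<5: swap A[0],A[0]; lo=1,mid=1 → 4 4 4 4 4 4 5
A[mid]=4<5: swap A[1],A[1]; lo=2,mid=2 → 4 4 4 4 4 4 5
A[mid]=4<5: swap A[2],A[2]; lo=3,mid=3 → 4 4 4 4 4 4 5
A[mid]=4<5: swap A[3],A[3]; lo=4,mid=4 → 4 4 4 4 4 4 5
A[mid]=4<5: swap A[4],A[4]; lo=5,mid=5 → 4 4 4 4 4 4 5
A[mid]=4<5: swap A[5],A[5]; lo=6,mid=6 → 4 4 4 4 4 4 5
A[mid]=5=5: mid=7
end: lo=6, hi=6; A = 4 4 4 4 4 4 5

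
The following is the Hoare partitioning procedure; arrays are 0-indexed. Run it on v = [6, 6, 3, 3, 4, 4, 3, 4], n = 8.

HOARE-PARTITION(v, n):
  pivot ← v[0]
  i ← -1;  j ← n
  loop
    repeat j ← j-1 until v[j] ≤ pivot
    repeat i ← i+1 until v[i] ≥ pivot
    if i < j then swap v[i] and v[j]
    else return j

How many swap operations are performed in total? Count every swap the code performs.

2

pivot = v[0] = 6; i = -1, j = 8
j→7 (v[7]=4≤6), i→0 (v[0]=6≥6); i<j, swap → [4, 6, 3, 3, 4, 4, 3, 6]
j→6 (v[6]=3≤6), i→1 (v[1]=6≥6); i<j, swap → [4, 3, 3, 3, 4, 4, 6, 6]
j→5, i→6; i≥j, return j=5. v = [4, 3, 3, 3, 4, 4, 6, 6]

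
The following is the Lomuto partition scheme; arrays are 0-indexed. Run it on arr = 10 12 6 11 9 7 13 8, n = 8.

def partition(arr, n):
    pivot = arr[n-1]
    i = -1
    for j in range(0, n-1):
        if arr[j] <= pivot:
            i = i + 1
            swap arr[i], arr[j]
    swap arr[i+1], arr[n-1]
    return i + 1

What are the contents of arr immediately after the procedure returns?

pivot=8, i=-1
j=0: 10>8, skip
j=1: 12>8, skip
j=2: 6≤8, i=0, swap(0,2) ⇒ 6 12 10 11 9 7 13 8
j=3: 11>8, skip
j=4: 9>8, skip
j=5: 7≤8, i=1, swap(1,5) ⇒ 6 7 10 11 9 12 13 8
j=6: 13>8, skip
swap(2,7) ⇒ 6 7 8 11 9 12 13 10; return 2

6 7 8 11 9 12 13 10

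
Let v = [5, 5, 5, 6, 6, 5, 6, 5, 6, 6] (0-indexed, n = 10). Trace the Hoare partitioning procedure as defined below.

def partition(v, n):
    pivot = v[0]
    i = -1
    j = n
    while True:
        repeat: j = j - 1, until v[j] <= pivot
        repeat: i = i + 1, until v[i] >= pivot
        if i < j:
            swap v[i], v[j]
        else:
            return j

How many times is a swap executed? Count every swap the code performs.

pivot=5
j stops at 7 (5), i stops at 0 (5); swap ⇒ [5, 5, 5, 6, 6, 5, 6, 5, 6, 6]
j stops at 5 (5), i stops at 1 (5); swap ⇒ [5, 5, 5, 6, 6, 5, 6, 5, 6, 6]
j stops at 2, i stops at 2; i≥j ⇒ return 2. v=[5, 5, 5, 6, 6, 5, 6, 5, 6, 6]

2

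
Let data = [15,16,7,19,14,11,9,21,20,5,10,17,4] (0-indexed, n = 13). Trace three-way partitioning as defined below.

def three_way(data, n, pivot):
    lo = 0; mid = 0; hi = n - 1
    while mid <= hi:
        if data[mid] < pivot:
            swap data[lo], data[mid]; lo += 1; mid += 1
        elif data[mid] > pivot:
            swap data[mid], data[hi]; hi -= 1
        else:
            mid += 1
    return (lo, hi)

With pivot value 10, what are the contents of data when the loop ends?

lo=0 mid=0 hi=12
15>10: swap(0,12), hi=11 ⇒ [4,16,7,19,14,11,9,21,20,5,10,17,15]
4<10: swap(0,0), lo=1 mid=1 ⇒ [4,16,7,19,14,11,9,21,20,5,10,17,15]
16>10: swap(1,11), hi=10 ⇒ [4,17,7,19,14,11,9,21,20,5,10,16,15]
17>10: swap(1,10), hi=9 ⇒ [4,10,7,19,14,11,9,21,20,5,17,16,15]
10=10: mid=2
7<10: swap(1,2), lo=2 mid=3 ⇒ [4,7,10,19,14,11,9,21,20,5,17,16,15]
19>10: swap(3,9), hi=8 ⇒ [4,7,10,5,14,11,9,21,20,19,17,16,15]
5<10: swap(2,3), lo=3 mid=4 ⇒ [4,7,5,10,14,11,9,21,20,19,17,16,15]
14>10: swap(4,8), hi=7 ⇒ [4,7,5,10,20,11,9,21,14,19,17,16,15]
20>10: swap(4,7), hi=6 ⇒ [4,7,5,10,21,11,9,20,14,19,17,16,15]
21>10: swap(4,6), hi=5 ⇒ [4,7,5,10,9,11,21,20,14,19,17,16,15]
9<10: swap(3,4), lo=4 mid=5 ⇒ [4,7,5,9,10,11,21,20,14,19,17,16,15]
11>10: swap(5,5), hi=4 ⇒ [4,7,5,9,10,11,21,20,14,19,17,16,15]
done. lo=4 hi=4; data=[4,7,5,9,10,11,21,20,14,19,17,16,15]

[4,7,5,9,10,11,21,20,14,19,17,16,15]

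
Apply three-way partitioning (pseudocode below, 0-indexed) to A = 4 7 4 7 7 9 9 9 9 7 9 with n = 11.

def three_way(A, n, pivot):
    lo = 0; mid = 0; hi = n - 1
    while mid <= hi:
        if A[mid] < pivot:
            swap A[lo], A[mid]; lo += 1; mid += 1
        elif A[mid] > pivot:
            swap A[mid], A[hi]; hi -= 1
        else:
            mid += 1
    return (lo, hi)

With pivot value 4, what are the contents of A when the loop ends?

pivot = 4; lo=0, mid=0, hi=10
A[mid]=4=4: mid=1
A[mid]=7>4: swap A[1],A[10]; hi=9 → 4 9 4 7 7 9 9 9 9 7 7
A[mid]=9>4: swap A[1],A[9]; hi=8 → 4 7 4 7 7 9 9 9 9 9 7
A[mid]=7>4: swap A[1],A[8]; hi=7 → 4 9 4 7 7 9 9 9 7 9 7
A[mid]=9>4: swap A[1],A[7]; hi=6 → 4 9 4 7 7 9 9 9 7 9 7
A[mid]=9>4: swap A[1],A[6]; hi=5 → 4 9 4 7 7 9 9 9 7 9 7
A[mid]=9>4: swap A[1],A[5]; hi=4 → 4 9 4 7 7 9 9 9 7 9 7
A[mid]=9>4: swap A[1],A[4]; hi=3 → 4 7 4 7 9 9 9 9 7 9 7
A[mid]=7>4: swap A[1],A[3]; hi=2 → 4 7 4 7 9 9 9 9 7 9 7
A[mid]=7>4: swap A[1],A[2]; hi=1 → 4 4 7 7 9 9 9 9 7 9 7
A[mid]=4=4: mid=2
end: lo=0, hi=1; A = 4 4 7 7 9 9 9 9 7 9 7

4 4 7 7 9 9 9 9 7 9 7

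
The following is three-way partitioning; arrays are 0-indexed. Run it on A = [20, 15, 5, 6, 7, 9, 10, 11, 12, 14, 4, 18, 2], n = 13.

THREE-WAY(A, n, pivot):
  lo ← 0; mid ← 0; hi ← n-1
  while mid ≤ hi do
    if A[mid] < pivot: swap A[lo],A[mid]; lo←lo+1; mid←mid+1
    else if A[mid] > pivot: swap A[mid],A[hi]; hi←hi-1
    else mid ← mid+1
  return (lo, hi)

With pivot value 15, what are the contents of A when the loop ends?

[2, 5, 6, 7, 9, 10, 11, 12, 14, 4, 15, 18, 20]

pivot = 15; lo=0, mid=0, hi=12
A[mid]=20>15: swap A[0],A[12]; hi=11 → [2, 15, 5, 6, 7, 9, 10, 11, 12, 14, 4, 18, 20]
A[mid]=2<15: swap A[0],A[0]; lo=1,mid=1 → [2, 15, 5, 6, 7, 9, 10, 11, 12, 14, 4, 18, 20]
A[mid]=15=15: mid=2
A[mid]=5<15: swap A[1],A[2]; lo=2,mid=3 → [2, 5, 15, 6, 7, 9, 10, 11, 12, 14, 4, 18, 20]
A[mid]=6<15: swap A[2],A[3]; lo=3,mid=4 → [2, 5, 6, 15, 7, 9, 10, 11, 12, 14, 4, 18, 20]
A[mid]=7<15: swap A[3],A[4]; lo=4,mid=5 → [2, 5, 6, 7, 15, 9, 10, 11, 12, 14, 4, 18, 20]
A[mid]=9<15: swap A[4],A[5]; lo=5,mid=6 → [2, 5, 6, 7, 9, 15, 10, 11, 12, 14, 4, 18, 20]
A[mid]=10<15: swap A[5],A[6]; lo=6,mid=7 → [2, 5, 6, 7, 9, 10, 15, 11, 12, 14, 4, 18, 20]
A[mid]=11<15: swap A[6],A[7]; lo=7,mid=8 → [2, 5, 6, 7, 9, 10, 11, 15, 12, 14, 4, 18, 20]
A[mid]=12<15: swap A[7],A[8]; lo=8,mid=9 → [2, 5, 6, 7, 9, 10, 11, 12, 15, 14, 4, 18, 20]
A[mid]=14<15: swap A[8],A[9]; lo=9,mid=10 → [2, 5, 6, 7, 9, 10, 11, 12, 14, 15, 4, 18, 20]
A[mid]=4<15: swap A[9],A[10]; lo=10,mid=11 → [2, 5, 6, 7, 9, 10, 11, 12, 14, 4, 15, 18, 20]
A[mid]=18>15: swap A[11],A[11]; hi=10 → [2, 5, 6, 7, 9, 10, 11, 12, 14, 4, 15, 18, 20]
end: lo=10, hi=10; A = [2, 5, 6, 7, 9, 10, 11, 12, 14, 4, 15, 18, 20]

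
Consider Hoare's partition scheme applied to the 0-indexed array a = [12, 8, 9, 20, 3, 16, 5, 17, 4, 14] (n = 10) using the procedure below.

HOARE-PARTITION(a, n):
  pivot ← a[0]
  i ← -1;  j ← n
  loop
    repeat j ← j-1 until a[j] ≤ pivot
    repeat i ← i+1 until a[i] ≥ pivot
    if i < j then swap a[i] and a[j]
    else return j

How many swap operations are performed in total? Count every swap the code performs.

pivot=12
j stops at 8 (4), i stops at 0 (12); swap ⇒ [4, 8, 9, 20, 3, 16, 5, 17, 12, 14]
j stops at 6 (5), i stops at 3 (20); swap ⇒ [4, 8, 9, 5, 3, 16, 20, 17, 12, 14]
j stops at 4, i stops at 5; i≥j ⇒ return 4. a=[4, 8, 9, 5, 3, 16, 20, 17, 12, 14]

2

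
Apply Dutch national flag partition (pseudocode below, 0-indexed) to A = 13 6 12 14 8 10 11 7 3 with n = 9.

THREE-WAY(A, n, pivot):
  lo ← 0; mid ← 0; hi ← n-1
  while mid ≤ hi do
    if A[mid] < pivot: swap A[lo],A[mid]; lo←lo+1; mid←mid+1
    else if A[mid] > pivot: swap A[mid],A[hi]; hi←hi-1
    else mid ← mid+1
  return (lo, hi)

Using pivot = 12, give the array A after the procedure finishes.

pivot = 12; lo=0, mid=0, hi=8
A[mid]=13>12: swap A[0],A[8]; hi=7 → 3 6 12 14 8 10 11 7 13
A[mid]=3<12: swap A[0],A[0]; lo=1,mid=1 → 3 6 12 14 8 10 11 7 13
A[mid]=6<12: swap A[1],A[1]; lo=2,mid=2 → 3 6 12 14 8 10 11 7 13
A[mid]=12=12: mid=3
A[mid]=14>12: swap A[3],A[7]; hi=6 → 3 6 12 7 8 10 11 14 13
A[mid]=7<12: swap A[2],A[3]; lo=3,mid=4 → 3 6 7 12 8 10 11 14 13
A[mid]=8<12: swap A[3],A[4]; lo=4,mid=5 → 3 6 7 8 12 10 11 14 13
A[mid]=10<12: swap A[4],A[5]; lo=5,mid=6 → 3 6 7 8 10 12 11 14 13
A[mid]=11<12: swap A[5],A[6]; lo=6,mid=7 → 3 6 7 8 10 11 12 14 13
end: lo=6, hi=6; A = 3 6 7 8 10 11 12 14 13

3 6 7 8 10 11 12 14 13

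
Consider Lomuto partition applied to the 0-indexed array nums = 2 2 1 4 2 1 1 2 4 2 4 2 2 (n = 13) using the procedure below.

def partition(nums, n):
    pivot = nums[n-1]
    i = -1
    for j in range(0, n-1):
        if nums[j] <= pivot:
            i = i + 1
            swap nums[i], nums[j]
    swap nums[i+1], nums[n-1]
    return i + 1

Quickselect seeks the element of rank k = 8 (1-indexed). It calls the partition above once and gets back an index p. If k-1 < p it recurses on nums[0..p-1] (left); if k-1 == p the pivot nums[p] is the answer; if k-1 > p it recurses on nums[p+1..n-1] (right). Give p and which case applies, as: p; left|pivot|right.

9; left

pivot = nums[12] = 2; i = -1
j=0: nums[0]=2 ≤ 2 → i=0, swap nums[0],nums[0] (no change) → 2 2 1 4 2 1 1 2 4 2 4 2 2
j=1: nums[1]=2 ≤ 2 → i=1, swap nums[1],nums[1] (no change) → 2 2 1 4 2 1 1 2 4 2 4 2 2
j=2: nums[2]=1 ≤ 2 → i=2, swap nums[2],nums[2] (no change) → 2 2 1 4 2 1 1 2 4 2 4 2 2
j=3: nums[3]=4 > 2 → no swap
j=4: nums[4]=2 ≤ 2 → i=3, swap nums[3],nums[4] → 2 2 1 2 4 1 1 2 4 2 4 2 2
j=5: nums[5]=1 ≤ 2 → i=4, swap nums[4],nums[5] → 2 2 1 2 1 4 1 2 4 2 4 2 2
j=6: nums[6]=1 ≤ 2 → i=5, swap nums[5],nums[6] → 2 2 1 2 1 1 4 2 4 2 4 2 2
j=7: nums[7]=2 ≤ 2 → i=6, swap nums[6],nums[7] → 2 2 1 2 1 1 2 4 4 2 4 2 2
j=8: nums[8]=4 > 2 → no swap
j=9: nums[9]=2 ≤ 2 → i=7, swap nums[7],nums[9] → 2 2 1 2 1 1 2 2 4 4 4 2 2
j=10: nums[10]=4 > 2 → no swap
j=11: nums[11]=2 ≤ 2 → i=8, swap nums[8],nums[11] → 2 2 1 2 1 1 2 2 2 4 4 4 2
final swap nums[9],nums[12] → 2 2 1 2 1 1 2 2 2 2 4 4 4; return 9
p = 9; k-1 = 7 < 9 ⇒ left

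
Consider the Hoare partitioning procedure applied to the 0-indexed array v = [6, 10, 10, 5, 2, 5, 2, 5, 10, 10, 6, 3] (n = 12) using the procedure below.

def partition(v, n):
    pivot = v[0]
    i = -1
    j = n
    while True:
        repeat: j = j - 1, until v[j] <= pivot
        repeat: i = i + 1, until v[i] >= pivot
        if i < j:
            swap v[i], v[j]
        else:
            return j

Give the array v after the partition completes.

[3, 6, 5, 5, 2, 5, 2, 10, 10, 10, 10, 6]

pivot=6
j stops at 11 (3), i stops at 0 (6); swap ⇒ [3, 10, 10, 5, 2, 5, 2, 5, 10, 10, 6, 6]
j stops at 10 (6), i stops at 1 (10); swap ⇒ [3, 6, 10, 5, 2, 5, 2, 5, 10, 10, 10, 6]
j stops at 7 (5), i stops at 2 (10); swap ⇒ [3, 6, 5, 5, 2, 5, 2, 10, 10, 10, 10, 6]
j stops at 6, i stops at 7; i≥j ⇒ return 6. v=[3, 6, 5, 5, 2, 5, 2, 10, 10, 10, 10, 6]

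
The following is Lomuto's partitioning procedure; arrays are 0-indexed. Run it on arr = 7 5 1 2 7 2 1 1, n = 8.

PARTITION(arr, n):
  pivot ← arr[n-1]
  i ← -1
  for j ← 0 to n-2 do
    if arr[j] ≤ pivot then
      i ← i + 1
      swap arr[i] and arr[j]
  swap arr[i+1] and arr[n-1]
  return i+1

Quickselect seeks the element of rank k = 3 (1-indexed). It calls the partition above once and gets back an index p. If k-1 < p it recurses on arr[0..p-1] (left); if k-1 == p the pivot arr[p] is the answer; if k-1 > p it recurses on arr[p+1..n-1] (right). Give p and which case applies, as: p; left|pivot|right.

2; pivot

pivot=1, i=-1
j=0: 7>1, skip
j=1: 5>1, skip
j=2: 1≤1, i=0, swap(0,2) ⇒ 1 5 7 2 7 2 1 1
j=3: 2>1, skip
j=4: 7>1, skip
j=5: 2>1, skip
j=6: 1≤1, i=1, swap(1,6) ⇒ 1 1 7 2 7 2 5 1
swap(2,7) ⇒ 1 1 1 2 7 2 5 7; return 2
p = 2; k-1 = 2 == 2 ⇒ pivot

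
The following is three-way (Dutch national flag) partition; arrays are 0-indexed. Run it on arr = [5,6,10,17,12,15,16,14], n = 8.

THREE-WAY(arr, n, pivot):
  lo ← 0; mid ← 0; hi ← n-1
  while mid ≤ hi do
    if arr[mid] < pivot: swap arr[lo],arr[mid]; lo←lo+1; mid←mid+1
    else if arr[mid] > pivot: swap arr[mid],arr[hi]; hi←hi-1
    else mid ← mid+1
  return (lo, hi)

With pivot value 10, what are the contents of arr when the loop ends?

[5,6,10,12,15,16,14,17]

pivot = 10; lo=0, mid=0, hi=7
arr[mid]=5<10: swap arr[0],arr[0]; lo=1,mid=1 → [5,6,10,17,12,15,16,14]
arr[mid]=6<10: swap arr[1],arr[1]; lo=2,mid=2 → [5,6,10,17,12,15,16,14]
arr[mid]=10=10: mid=3
arr[mid]=17>10: swap arr[3],arr[7]; hi=6 → [5,6,10,14,12,15,16,17]
arr[mid]=14>10: swap arr[3],arr[6]; hi=5 → [5,6,10,16,12,15,14,17]
arr[mid]=16>10: swap arr[3],arr[5]; hi=4 → [5,6,10,15,12,16,14,17]
arr[mid]=15>10: swap arr[3],arr[4]; hi=3 → [5,6,10,12,15,16,14,17]
arr[mid]=12>10: swap arr[3],arr[3]; hi=2 → [5,6,10,12,15,16,14,17]
end: lo=2, hi=2; arr = [5,6,10,12,15,16,14,17]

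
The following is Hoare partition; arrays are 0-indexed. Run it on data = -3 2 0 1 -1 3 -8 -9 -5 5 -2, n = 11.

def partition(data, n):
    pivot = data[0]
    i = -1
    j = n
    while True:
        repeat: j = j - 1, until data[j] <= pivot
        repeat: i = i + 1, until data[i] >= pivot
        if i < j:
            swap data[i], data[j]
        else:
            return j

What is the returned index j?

pivot=-3
j stops at 8 (-5), i stops at 0 (-3); swap ⇒ -5 2 0 1 -1 3 -8 -9 -3 5 -2
j stops at 7 (-9), i stops at 1 (2); swap ⇒ -5 -9 0 1 -1 3 -8 2 -3 5 -2
j stops at 6 (-8), i stops at 2 (0); swap ⇒ -5 -9 -8 1 -1 3 0 2 -3 5 -2
j stops at 2, i stops at 3; i≥j ⇒ return 2. data=-5 -9 -8 1 -1 3 0 2 -3 5 -2

2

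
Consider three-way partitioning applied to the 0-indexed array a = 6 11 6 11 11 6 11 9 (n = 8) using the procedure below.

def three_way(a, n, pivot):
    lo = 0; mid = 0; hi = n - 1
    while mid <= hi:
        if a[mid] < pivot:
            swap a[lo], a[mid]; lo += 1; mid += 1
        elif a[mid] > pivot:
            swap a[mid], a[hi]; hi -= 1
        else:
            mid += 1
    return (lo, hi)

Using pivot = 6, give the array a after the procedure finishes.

lo=0 mid=0 hi=7
6=6: mid=1
11>6: swap(1,7), hi=6 ⇒ 6 9 6 11 11 6 11 11
9>6: swap(1,6), hi=5 ⇒ 6 11 6 11 11 6 9 11
11>6: swap(1,5), hi=4 ⇒ 6 6 6 11 11 11 9 11
6=6: mid=2
6=6: mid=3
11>6: swap(3,4), hi=3 ⇒ 6 6 6 11 11 11 9 11
11>6: swap(3,3), hi=2 ⇒ 6 6 6 11 11 11 9 11
done. lo=0 hi=2; a=6 6 6 11 11 11 9 11

6 6 6 11 11 11 9 11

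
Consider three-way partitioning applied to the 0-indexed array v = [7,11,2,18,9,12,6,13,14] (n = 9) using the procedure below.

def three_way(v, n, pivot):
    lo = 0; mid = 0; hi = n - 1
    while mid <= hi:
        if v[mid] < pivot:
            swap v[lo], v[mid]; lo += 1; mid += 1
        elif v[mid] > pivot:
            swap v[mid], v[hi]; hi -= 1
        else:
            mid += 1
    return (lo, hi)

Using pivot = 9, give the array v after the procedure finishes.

[7,6,2,9,12,18,13,14,11]

lo=0 mid=0 hi=8
7<9: swap(0,0), lo=1 mid=1 ⇒ [7,11,2,18,9,12,6,13,14]
11>9: swap(1,8), hi=7 ⇒ [7,14,2,18,9,12,6,13,11]
14>9: swap(1,7), hi=6 ⇒ [7,13,2,18,9,12,6,14,11]
13>9: swap(1,6), hi=5 ⇒ [7,6,2,18,9,12,13,14,11]
6<9: swap(1,1), lo=2 mid=2 ⇒ [7,6,2,18,9,12,13,14,11]
2<9: swap(2,2), lo=3 mid=3 ⇒ [7,6,2,18,9,12,13,14,11]
18>9: swap(3,5), hi=4 ⇒ [7,6,2,12,9,18,13,14,11]
12>9: swap(3,4), hi=3 ⇒ [7,6,2,9,12,18,13,14,11]
9=9: mid=4
done. lo=3 hi=3; v=[7,6,2,9,12,18,13,14,11]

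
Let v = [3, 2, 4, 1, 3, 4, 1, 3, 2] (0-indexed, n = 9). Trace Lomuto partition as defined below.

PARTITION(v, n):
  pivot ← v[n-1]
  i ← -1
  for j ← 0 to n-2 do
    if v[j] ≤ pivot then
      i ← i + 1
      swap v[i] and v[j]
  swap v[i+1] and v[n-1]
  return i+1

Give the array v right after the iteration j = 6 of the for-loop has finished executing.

[2, 1, 1, 3, 3, 4, 4, 3, 2]

pivot = v[8] = 2; i = -1
j=0: v[0]=3 > 2 → no swap
j=1: v[1]=2 ≤ 2 → i=0, swap v[0],v[1] → [2, 3, 4, 1, 3, 4, 1, 3, 2]
j=2: v[2]=4 > 2 → no swap
j=3: v[3]=1 ≤ 2 → i=1, swap v[1],v[3] → [2, 1, 4, 3, 3, 4, 1, 3, 2]
j=4: v[4]=3 > 2 → no swap
j=5: v[5]=4 > 2 → no swap
j=6: v[6]=1 ≤ 2 → i=2, swap v[2],v[6] → [2, 1, 1, 3, 3, 4, 4, 3, 2]
(after j=6) v = [2, 1, 1, 3, 3, 4, 4, 3, 2]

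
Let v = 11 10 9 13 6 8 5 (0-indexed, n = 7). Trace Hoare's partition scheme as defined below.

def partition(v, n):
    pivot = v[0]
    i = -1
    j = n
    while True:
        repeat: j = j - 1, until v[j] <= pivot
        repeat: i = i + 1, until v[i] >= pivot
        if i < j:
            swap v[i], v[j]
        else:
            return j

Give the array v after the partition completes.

5 10 9 8 6 13 11

pivot = v[0] = 11; i = -1, j = 7
j→6 (v[6]=5≤11), i→0 (v[0]=11≥11); i<j, swap → 5 10 9 13 6 8 11
j→5 (v[5]=8≤11), i→3 (v[3]=13≥11); i<j, swap → 5 10 9 8 6 13 11
j→4, i→5; i≥j, return j=4. v = 5 10 9 8 6 13 11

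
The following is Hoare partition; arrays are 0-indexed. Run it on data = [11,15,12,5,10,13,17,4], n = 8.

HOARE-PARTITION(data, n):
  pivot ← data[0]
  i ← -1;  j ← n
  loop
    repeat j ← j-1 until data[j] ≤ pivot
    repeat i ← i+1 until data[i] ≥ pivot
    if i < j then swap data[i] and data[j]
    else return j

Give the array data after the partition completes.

pivot = data[0] = 11; i = -1, j = 8
j→7 (data[7]=4≤11), i→0 (data[0]=11≥11); i<j, swap → [4,15,12,5,10,13,17,11]
j→4 (data[4]=10≤11), i→1 (data[1]=15≥11); i<j, swap → [4,10,12,5,15,13,17,11]
j→3 (data[3]=5≤11), i→2 (data[2]=12≥11); i<j, swap → [4,10,5,12,15,13,17,11]
j→2, i→3; i≥j, return j=2. data = [4,10,5,12,15,13,17,11]

[4,10,5,12,15,13,17,11]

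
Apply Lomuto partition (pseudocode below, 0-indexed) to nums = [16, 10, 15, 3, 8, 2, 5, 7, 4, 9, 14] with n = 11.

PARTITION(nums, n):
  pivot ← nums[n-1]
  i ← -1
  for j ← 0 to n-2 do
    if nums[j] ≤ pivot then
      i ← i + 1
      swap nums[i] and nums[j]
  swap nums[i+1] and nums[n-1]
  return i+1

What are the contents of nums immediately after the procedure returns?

[10, 3, 8, 2, 5, 7, 4, 9, 14, 16, 15]

pivot = nums[10] = 14; i = -1
j=0: nums[0]=16 > 14 → no swap
j=1: nums[1]=10 ≤ 14 → i=0, swap nums[0],nums[1] → [10, 16, 15, 3, 8, 2, 5, 7, 4, 9, 14]
j=2: nums[2]=15 > 14 → no swap
j=3: nums[3]=3 ≤ 14 → i=1, swap nums[1],nums[3] → [10, 3, 15, 16, 8, 2, 5, 7, 4, 9, 14]
j=4: nums[4]=8 ≤ 14 → i=2, swap nums[2],nums[4] → [10, 3, 8, 16, 15, 2, 5, 7, 4, 9, 14]
j=5: nums[5]=2 ≤ 14 → i=3, swap nums[3],nums[5] → [10, 3, 8, 2, 15, 16, 5, 7, 4, 9, 14]
j=6: nums[6]=5 ≤ 14 → i=4, swap nums[4],nums[6] → [10, 3, 8, 2, 5, 16, 15, 7, 4, 9, 14]
j=7: nums[7]=7 ≤ 14 → i=5, swap nums[5],nums[7] → [10, 3, 8, 2, 5, 7, 15, 16, 4, 9, 14]
j=8: nums[8]=4 ≤ 14 → i=6, swap nums[6],nums[8] → [10, 3, 8, 2, 5, 7, 4, 16, 15, 9, 14]
j=9: nums[9]=9 ≤ 14 → i=7, swap nums[7],nums[9] → [10, 3, 8, 2, 5, 7, 4, 9, 15, 16, 14]
final swap nums[8],nums[10] → [10, 3, 8, 2, 5, 7, 4, 9, 14, 16, 15]; return 8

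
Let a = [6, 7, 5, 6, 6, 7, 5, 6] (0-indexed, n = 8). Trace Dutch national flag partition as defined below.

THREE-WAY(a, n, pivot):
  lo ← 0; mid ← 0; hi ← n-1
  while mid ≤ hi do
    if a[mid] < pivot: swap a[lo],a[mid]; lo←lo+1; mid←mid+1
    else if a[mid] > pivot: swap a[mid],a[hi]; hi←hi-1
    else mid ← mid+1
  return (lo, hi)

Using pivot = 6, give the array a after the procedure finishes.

[5, 5, 6, 6, 6, 6, 7, 7]

pivot = 6; lo=0, mid=0, hi=7
a[mid]=6=6: mid=1
a[mid]=7>6: swap a[1],a[7]; hi=6 → [6, 6, 5, 6, 6, 7, 5, 7]
a[mid]=6=6: mid=2
a[mid]=5<6: swap a[0],a[2]; lo=1,mid=3 → [5, 6, 6, 6, 6, 7, 5, 7]
a[mid]=6=6: mid=4
a[mid]=6=6: mid=5
a[mid]=7>6: swap a[5],a[6]; hi=5 → [5, 6, 6, 6, 6, 5, 7, 7]
a[mid]=5<6: swap a[1],a[5]; lo=2,mid=6 → [5, 5, 6, 6, 6, 6, 7, 7]
end: lo=2, hi=5; a = [5, 5, 6, 6, 6, 6, 7, 7]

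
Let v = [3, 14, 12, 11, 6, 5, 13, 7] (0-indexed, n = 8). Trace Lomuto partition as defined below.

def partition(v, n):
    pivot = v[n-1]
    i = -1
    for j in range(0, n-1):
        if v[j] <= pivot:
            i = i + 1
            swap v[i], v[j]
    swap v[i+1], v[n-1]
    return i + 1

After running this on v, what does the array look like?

pivot = v[7] = 7; i = -1
j=0: v[0]=3 ≤ 7 → i=0, swap v[0],v[0] (no change) → [3, 14, 12, 11, 6, 5, 13, 7]
j=1: v[1]=14 > 7 → no swap
j=2: v[2]=12 > 7 → no swap
j=3: v[3]=11 > 7 → no swap
j=4: v[4]=6 ≤ 7 → i=1, swap v[1],v[4] → [3, 6, 12, 11, 14, 5, 13, 7]
j=5: v[5]=5 ≤ 7 → i=2, swap v[2],v[5] → [3, 6, 5, 11, 14, 12, 13, 7]
j=6: v[6]=13 > 7 → no swap
final swap v[3],v[7] → [3, 6, 5, 7, 14, 12, 13, 11]; return 3

[3, 6, 5, 7, 14, 12, 13, 11]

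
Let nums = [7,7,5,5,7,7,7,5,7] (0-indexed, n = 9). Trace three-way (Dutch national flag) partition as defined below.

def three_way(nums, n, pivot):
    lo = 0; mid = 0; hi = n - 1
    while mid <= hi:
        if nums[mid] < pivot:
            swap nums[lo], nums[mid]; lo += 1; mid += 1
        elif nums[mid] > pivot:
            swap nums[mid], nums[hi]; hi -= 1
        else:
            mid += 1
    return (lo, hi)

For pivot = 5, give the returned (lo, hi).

(0, 2)

lo=0 mid=0 hi=8
7>5: swap(0,8), hi=7 ⇒ [7,7,5,5,7,7,7,5,7]
7>5: swap(0,7), hi=6 ⇒ [5,7,5,5,7,7,7,7,7]
5=5: mid=1
7>5: swap(1,6), hi=5 ⇒ [5,7,5,5,7,7,7,7,7]
7>5: swap(1,5), hi=4 ⇒ [5,7,5,5,7,7,7,7,7]
7>5: swap(1,4), hi=3 ⇒ [5,7,5,5,7,7,7,7,7]
7>5: swap(1,3), hi=2 ⇒ [5,5,5,7,7,7,7,7,7]
5=5: mid=2
5=5: mid=3
done. lo=0 hi=2; nums=[5,5,5,7,7,7,7,7,7]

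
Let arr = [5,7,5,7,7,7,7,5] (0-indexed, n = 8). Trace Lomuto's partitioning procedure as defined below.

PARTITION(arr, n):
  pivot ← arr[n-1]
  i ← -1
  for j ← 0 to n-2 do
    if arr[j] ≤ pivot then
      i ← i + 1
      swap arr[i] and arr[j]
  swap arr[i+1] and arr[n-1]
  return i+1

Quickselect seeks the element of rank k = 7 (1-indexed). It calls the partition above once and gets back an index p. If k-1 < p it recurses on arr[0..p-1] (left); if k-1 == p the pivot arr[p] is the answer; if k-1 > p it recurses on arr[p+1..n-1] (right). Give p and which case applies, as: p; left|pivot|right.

2; right

pivot=5, i=-1
j=0: 5≤5, i=0, swap(0,0) ⇒ [5,7,5,7,7,7,7,5]
j=1: 7>5, skip
j=2: 5≤5, i=1, swap(1,2) ⇒ [5,5,7,7,7,7,7,5]
j=3: 7>5, skip
j=4: 7>5, skip
j=5: 7>5, skip
j=6: 7>5, skip
swap(2,7) ⇒ [5,5,5,7,7,7,7,7]; return 2
p = 2; k-1 = 6 > 2 ⇒ right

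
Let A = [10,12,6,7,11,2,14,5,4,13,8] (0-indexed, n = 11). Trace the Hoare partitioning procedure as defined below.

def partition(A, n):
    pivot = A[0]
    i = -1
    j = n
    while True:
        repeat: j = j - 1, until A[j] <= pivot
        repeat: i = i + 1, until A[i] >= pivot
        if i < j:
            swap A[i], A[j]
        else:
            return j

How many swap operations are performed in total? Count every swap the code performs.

3

pivot=10
j stops at 10 (8), i stops at 0 (10); swap ⇒ [8,12,6,7,11,2,14,5,4,13,10]
j stops at 8 (4), i stops at 1 (12); swap ⇒ [8,4,6,7,11,2,14,5,12,13,10]
j stops at 7 (5), i stops at 4 (11); swap ⇒ [8,4,6,7,5,2,14,11,12,13,10]
j stops at 5, i stops at 6; i≥j ⇒ return 5. A=[8,4,6,7,5,2,14,11,12,13,10]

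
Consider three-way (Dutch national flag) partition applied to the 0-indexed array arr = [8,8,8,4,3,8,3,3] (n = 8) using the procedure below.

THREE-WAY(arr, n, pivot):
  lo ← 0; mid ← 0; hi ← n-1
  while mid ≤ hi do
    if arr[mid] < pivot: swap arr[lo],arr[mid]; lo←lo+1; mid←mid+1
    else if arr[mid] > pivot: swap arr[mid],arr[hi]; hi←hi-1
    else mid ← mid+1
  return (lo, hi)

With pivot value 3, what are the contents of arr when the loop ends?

[3,3,3,4,8,8,8,8]

lo=0 mid=0 hi=7
8>3: swap(0,7), hi=6 ⇒ [3,8,8,4,3,8,3,8]
3=3: mid=1
8>3: swap(1,6), hi=5 ⇒ [3,3,8,4,3,8,8,8]
3=3: mid=2
8>3: swap(2,5), hi=4 ⇒ [3,3,8,4,3,8,8,8]
8>3: swap(2,4), hi=3 ⇒ [3,3,3,4,8,8,8,8]
3=3: mid=3
4>3: swap(3,3), hi=2 ⇒ [3,3,3,4,8,8,8,8]
done. lo=0 hi=2; arr=[3,3,3,4,8,8,8,8]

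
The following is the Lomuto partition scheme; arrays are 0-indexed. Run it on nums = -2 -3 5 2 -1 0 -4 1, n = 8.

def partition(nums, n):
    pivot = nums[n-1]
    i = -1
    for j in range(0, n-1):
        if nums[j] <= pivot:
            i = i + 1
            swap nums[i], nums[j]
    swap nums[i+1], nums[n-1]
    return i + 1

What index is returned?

pivot=1, i=-1
j=0: -2≤1, i=0, swap(0,0) ⇒ -2 -3 5 2 -1 0 -4 1
j=1: -3≤1, i=1, swap(1,1) ⇒ -2 -3 5 2 -1 0 -4 1
j=2: 5>1, skip
j=3: 2>1, skip
j=4: -1≤1, i=2, swap(2,4) ⇒ -2 -3 -1 2 5 0 -4 1
j=5: 0≤1, i=3, swap(3,5) ⇒ -2 -3 -1 0 5 2 -4 1
j=6: -4≤1, i=4, swap(4,6) ⇒ -2 -3 -1 0 -4 2 5 1
swap(5,7) ⇒ -2 -3 -1 0 -4 1 5 2; return 5

5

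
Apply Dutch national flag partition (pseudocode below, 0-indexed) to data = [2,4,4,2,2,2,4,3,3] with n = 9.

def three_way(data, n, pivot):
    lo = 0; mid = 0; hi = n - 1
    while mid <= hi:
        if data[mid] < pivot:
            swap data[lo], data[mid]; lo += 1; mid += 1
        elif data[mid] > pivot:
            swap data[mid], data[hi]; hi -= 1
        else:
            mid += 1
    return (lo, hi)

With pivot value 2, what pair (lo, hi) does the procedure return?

lo=0 mid=0 hi=8
2=2: mid=1
4>2: swap(1,8), hi=7 ⇒ [2,3,4,2,2,2,4,3,4]
3>2: swap(1,7), hi=6 ⇒ [2,3,4,2,2,2,4,3,4]
3>2: swap(1,6), hi=5 ⇒ [2,4,4,2,2,2,3,3,4]
4>2: swap(1,5), hi=4 ⇒ [2,2,4,2,2,4,3,3,4]
2=2: mid=2
4>2: swap(2,4), hi=3 ⇒ [2,2,2,2,4,4,3,3,4]
2=2: mid=3
2=2: mid=4
done. lo=0 hi=3; data=[2,2,2,2,4,4,3,3,4]

(0, 3)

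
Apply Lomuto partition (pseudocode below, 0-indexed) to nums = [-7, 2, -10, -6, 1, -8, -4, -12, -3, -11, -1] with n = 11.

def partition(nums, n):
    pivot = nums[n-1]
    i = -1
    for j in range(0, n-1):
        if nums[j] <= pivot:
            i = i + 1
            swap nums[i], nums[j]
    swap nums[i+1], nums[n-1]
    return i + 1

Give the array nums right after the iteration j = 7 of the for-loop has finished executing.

pivot=-1, i=-1
j=0: -7≤-1, i=0, swap(0,0) ⇒ [-7, 2, -10, -6, 1, -8, -4, -12, -3, -11, -1]
j=1: 2>-1, skip
j=2: -10≤-1, i=1, swap(1,2) ⇒ [-7, -10, 2, -6, 1, -8, -4, -12, -3, -11, -1]
j=3: -6≤-1, i=2, swap(2,3) ⇒ [-7, -10, -6, 2, 1, -8, -4, -12, -3, -11, -1]
j=4: 1>-1, skip
j=5: -8≤-1, i=3, swap(3,5) ⇒ [-7, -10, -6, -8, 1, 2, -4, -12, -3, -11, -1]
j=6: -4≤-1, i=4, swap(4,6) ⇒ [-7, -10, -6, -8, -4, 2, 1, -12, -3, -11, -1]
j=7: -12≤-1, i=5, swap(5,7) ⇒ [-7, -10, -6, -8, -4, -12, 1, 2, -3, -11, -1]
(after j=7) nums = [-7, -10, -6, -8, -4, -12, 1, 2, -3, -11, -1]

[-7, -10, -6, -8, -4, -12, 1, 2, -3, -11, -1]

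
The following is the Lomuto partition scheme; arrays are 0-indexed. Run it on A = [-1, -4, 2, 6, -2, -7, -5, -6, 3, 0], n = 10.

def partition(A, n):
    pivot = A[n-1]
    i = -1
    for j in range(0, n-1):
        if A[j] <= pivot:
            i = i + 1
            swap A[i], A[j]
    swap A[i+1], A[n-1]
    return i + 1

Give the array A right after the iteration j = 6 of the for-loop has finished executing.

[-1, -4, -2, -7, -5, 6, 2, -6, 3, 0]

pivot = A[9] = 0; i = -1
j=0: A[0]=-1 ≤ 0 → i=0, swap A[0],A[0] (no change) → [-1, -4, 2, 6, -2, -7, -5, -6, 3, 0]
j=1: A[1]=-4 ≤ 0 → i=1, swap A[1],A[1] (no change) → [-1, -4, 2, 6, -2, -7, -5, -6, 3, 0]
j=2: A[2]=2 > 0 → no swap
j=3: A[3]=6 > 0 → no swap
j=4: A[4]=-2 ≤ 0 → i=2, swap A[2],A[4] → [-1, -4, -2, 6, 2, -7, -5, -6, 3, 0]
j=5: A[5]=-7 ≤ 0 → i=3, swap A[3],A[5] → [-1, -4, -2, -7, 2, 6, -5, -6, 3, 0]
j=6: A[6]=-5 ≤ 0 → i=4, swap A[4],A[6] → [-1, -4, -2, -7, -5, 6, 2, -6, 3, 0]
(after j=6) A = [-1, -4, -2, -7, -5, 6, 2, -6, 3, 0]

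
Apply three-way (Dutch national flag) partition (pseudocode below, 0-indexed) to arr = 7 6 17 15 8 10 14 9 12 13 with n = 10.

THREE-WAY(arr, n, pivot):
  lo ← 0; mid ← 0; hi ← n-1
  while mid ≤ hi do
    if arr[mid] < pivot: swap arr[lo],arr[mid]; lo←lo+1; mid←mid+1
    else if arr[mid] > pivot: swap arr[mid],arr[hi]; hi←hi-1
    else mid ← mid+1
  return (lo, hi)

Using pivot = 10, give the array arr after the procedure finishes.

lo=0 mid=0 hi=9
7<10: swap(0,0), lo=1 mid=1 ⇒ 7 6 17 15 8 10 14 9 12 13
6<10: swap(1,1), lo=2 mid=2 ⇒ 7 6 17 15 8 10 14 9 12 13
17>10: swap(2,9), hi=8 ⇒ 7 6 13 15 8 10 14 9 12 17
13>10: swap(2,8), hi=7 ⇒ 7 6 12 15 8 10 14 9 13 17
12>10: swap(2,7), hi=6 ⇒ 7 6 9 15 8 10 14 12 13 17
9<10: swap(2,2), lo=3 mid=3 ⇒ 7 6 9 15 8 10 14 12 13 17
15>10: swap(3,6), hi=5 ⇒ 7 6 9 14 8 10 15 12 13 17
14>10: swap(3,5), hi=4 ⇒ 7 6 9 10 8 14 15 12 13 17
10=10: mid=4
8<10: swap(3,4), lo=4 mid=5 ⇒ 7 6 9 8 10 14 15 12 13 17
done. lo=4 hi=4; arr=7 6 9 8 10 14 15 12 13 17

7 6 9 8 10 14 15 12 13 17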